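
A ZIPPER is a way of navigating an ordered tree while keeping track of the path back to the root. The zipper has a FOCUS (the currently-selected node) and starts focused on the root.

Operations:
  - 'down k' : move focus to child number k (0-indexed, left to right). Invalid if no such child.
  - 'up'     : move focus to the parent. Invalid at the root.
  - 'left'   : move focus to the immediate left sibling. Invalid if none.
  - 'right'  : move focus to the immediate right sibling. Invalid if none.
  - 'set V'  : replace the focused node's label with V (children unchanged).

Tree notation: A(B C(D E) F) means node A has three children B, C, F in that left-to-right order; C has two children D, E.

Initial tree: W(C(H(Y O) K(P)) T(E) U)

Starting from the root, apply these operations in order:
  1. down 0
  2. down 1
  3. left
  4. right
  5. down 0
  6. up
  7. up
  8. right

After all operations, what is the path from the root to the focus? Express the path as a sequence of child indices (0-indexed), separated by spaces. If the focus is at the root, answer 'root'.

Step 1 (down 0): focus=C path=0 depth=1 children=['H', 'K'] left=[] right=['T', 'U'] parent=W
Step 2 (down 1): focus=K path=0/1 depth=2 children=['P'] left=['H'] right=[] parent=C
Step 3 (left): focus=H path=0/0 depth=2 children=['Y', 'O'] left=[] right=['K'] parent=C
Step 4 (right): focus=K path=0/1 depth=2 children=['P'] left=['H'] right=[] parent=C
Step 5 (down 0): focus=P path=0/1/0 depth=3 children=[] left=[] right=[] parent=K
Step 6 (up): focus=K path=0/1 depth=2 children=['P'] left=['H'] right=[] parent=C
Step 7 (up): focus=C path=0 depth=1 children=['H', 'K'] left=[] right=['T', 'U'] parent=W
Step 8 (right): focus=T path=1 depth=1 children=['E'] left=['C'] right=['U'] parent=W

Answer: 1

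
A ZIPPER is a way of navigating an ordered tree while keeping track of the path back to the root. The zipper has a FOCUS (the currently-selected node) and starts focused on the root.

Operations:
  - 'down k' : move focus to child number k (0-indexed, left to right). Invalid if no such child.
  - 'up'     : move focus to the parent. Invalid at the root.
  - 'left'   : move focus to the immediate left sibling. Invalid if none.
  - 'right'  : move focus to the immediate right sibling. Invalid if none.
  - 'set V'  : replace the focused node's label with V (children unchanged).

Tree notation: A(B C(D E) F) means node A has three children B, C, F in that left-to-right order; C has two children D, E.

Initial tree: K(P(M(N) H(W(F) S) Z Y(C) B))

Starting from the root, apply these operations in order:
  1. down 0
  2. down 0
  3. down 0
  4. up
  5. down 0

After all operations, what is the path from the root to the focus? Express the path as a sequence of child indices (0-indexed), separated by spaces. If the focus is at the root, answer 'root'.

Answer: 0 0 0

Derivation:
Step 1 (down 0): focus=P path=0 depth=1 children=['M', 'H', 'Z', 'Y', 'B'] left=[] right=[] parent=K
Step 2 (down 0): focus=M path=0/0 depth=2 children=['N'] left=[] right=['H', 'Z', 'Y', 'B'] parent=P
Step 3 (down 0): focus=N path=0/0/0 depth=3 children=[] left=[] right=[] parent=M
Step 4 (up): focus=M path=0/0 depth=2 children=['N'] left=[] right=['H', 'Z', 'Y', 'B'] parent=P
Step 5 (down 0): focus=N path=0/0/0 depth=3 children=[] left=[] right=[] parent=M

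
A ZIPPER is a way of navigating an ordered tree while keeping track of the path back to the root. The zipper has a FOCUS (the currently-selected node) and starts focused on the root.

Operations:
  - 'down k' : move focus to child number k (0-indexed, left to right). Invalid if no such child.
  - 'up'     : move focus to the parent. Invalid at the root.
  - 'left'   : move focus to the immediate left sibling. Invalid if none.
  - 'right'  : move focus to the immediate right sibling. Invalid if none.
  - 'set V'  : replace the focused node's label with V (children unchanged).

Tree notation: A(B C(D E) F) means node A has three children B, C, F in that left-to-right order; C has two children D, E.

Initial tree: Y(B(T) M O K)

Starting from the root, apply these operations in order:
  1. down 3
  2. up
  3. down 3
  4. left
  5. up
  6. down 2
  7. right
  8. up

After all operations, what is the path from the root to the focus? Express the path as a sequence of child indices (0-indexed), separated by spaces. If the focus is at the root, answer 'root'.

Step 1 (down 3): focus=K path=3 depth=1 children=[] left=['B', 'M', 'O'] right=[] parent=Y
Step 2 (up): focus=Y path=root depth=0 children=['B', 'M', 'O', 'K'] (at root)
Step 3 (down 3): focus=K path=3 depth=1 children=[] left=['B', 'M', 'O'] right=[] parent=Y
Step 4 (left): focus=O path=2 depth=1 children=[] left=['B', 'M'] right=['K'] parent=Y
Step 5 (up): focus=Y path=root depth=0 children=['B', 'M', 'O', 'K'] (at root)
Step 6 (down 2): focus=O path=2 depth=1 children=[] left=['B', 'M'] right=['K'] parent=Y
Step 7 (right): focus=K path=3 depth=1 children=[] left=['B', 'M', 'O'] right=[] parent=Y
Step 8 (up): focus=Y path=root depth=0 children=['B', 'M', 'O', 'K'] (at root)

Answer: root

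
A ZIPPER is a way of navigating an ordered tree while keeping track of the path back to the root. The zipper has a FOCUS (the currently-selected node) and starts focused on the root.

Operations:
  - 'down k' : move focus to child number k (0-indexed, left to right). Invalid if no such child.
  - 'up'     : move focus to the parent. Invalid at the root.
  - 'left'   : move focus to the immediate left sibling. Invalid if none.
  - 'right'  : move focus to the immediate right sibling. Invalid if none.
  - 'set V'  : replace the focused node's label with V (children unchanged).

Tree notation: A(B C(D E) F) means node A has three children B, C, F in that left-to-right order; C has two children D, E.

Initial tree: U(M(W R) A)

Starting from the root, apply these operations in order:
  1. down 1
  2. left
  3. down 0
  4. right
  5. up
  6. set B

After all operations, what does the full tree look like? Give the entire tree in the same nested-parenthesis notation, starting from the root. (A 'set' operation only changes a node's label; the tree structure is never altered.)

Answer: U(B(W R) A)

Derivation:
Step 1 (down 1): focus=A path=1 depth=1 children=[] left=['M'] right=[] parent=U
Step 2 (left): focus=M path=0 depth=1 children=['W', 'R'] left=[] right=['A'] parent=U
Step 3 (down 0): focus=W path=0/0 depth=2 children=[] left=[] right=['R'] parent=M
Step 4 (right): focus=R path=0/1 depth=2 children=[] left=['W'] right=[] parent=M
Step 5 (up): focus=M path=0 depth=1 children=['W', 'R'] left=[] right=['A'] parent=U
Step 6 (set B): focus=B path=0 depth=1 children=['W', 'R'] left=[] right=['A'] parent=U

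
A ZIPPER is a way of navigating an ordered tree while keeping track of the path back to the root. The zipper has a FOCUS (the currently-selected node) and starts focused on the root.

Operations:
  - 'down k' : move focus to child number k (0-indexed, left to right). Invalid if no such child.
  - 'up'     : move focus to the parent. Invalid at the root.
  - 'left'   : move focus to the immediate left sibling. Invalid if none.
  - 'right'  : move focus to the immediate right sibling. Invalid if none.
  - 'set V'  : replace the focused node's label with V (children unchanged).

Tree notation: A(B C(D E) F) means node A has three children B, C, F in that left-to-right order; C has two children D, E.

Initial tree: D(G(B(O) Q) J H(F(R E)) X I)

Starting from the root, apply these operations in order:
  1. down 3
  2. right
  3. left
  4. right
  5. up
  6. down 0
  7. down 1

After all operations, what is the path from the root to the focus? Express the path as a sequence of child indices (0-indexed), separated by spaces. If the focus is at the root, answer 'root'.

Step 1 (down 3): focus=X path=3 depth=1 children=[] left=['G', 'J', 'H'] right=['I'] parent=D
Step 2 (right): focus=I path=4 depth=1 children=[] left=['G', 'J', 'H', 'X'] right=[] parent=D
Step 3 (left): focus=X path=3 depth=1 children=[] left=['G', 'J', 'H'] right=['I'] parent=D
Step 4 (right): focus=I path=4 depth=1 children=[] left=['G', 'J', 'H', 'X'] right=[] parent=D
Step 5 (up): focus=D path=root depth=0 children=['G', 'J', 'H', 'X', 'I'] (at root)
Step 6 (down 0): focus=G path=0 depth=1 children=['B', 'Q'] left=[] right=['J', 'H', 'X', 'I'] parent=D
Step 7 (down 1): focus=Q path=0/1 depth=2 children=[] left=['B'] right=[] parent=G

Answer: 0 1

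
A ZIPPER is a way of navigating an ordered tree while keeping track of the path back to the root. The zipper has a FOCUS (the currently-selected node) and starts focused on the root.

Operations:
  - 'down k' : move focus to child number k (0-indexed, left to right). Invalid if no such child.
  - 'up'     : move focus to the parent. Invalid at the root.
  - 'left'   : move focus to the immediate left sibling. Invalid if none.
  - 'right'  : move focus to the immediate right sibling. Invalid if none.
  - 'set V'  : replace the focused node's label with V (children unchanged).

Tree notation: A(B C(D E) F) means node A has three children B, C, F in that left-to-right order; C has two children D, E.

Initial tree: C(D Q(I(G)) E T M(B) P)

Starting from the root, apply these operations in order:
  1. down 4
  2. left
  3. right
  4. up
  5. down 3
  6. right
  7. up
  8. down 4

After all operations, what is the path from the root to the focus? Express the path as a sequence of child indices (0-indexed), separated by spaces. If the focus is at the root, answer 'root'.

Answer: 4

Derivation:
Step 1 (down 4): focus=M path=4 depth=1 children=['B'] left=['D', 'Q', 'E', 'T'] right=['P'] parent=C
Step 2 (left): focus=T path=3 depth=1 children=[] left=['D', 'Q', 'E'] right=['M', 'P'] parent=C
Step 3 (right): focus=M path=4 depth=1 children=['B'] left=['D', 'Q', 'E', 'T'] right=['P'] parent=C
Step 4 (up): focus=C path=root depth=0 children=['D', 'Q', 'E', 'T', 'M', 'P'] (at root)
Step 5 (down 3): focus=T path=3 depth=1 children=[] left=['D', 'Q', 'E'] right=['M', 'P'] parent=C
Step 6 (right): focus=M path=4 depth=1 children=['B'] left=['D', 'Q', 'E', 'T'] right=['P'] parent=C
Step 7 (up): focus=C path=root depth=0 children=['D', 'Q', 'E', 'T', 'M', 'P'] (at root)
Step 8 (down 4): focus=M path=4 depth=1 children=['B'] left=['D', 'Q', 'E', 'T'] right=['P'] parent=C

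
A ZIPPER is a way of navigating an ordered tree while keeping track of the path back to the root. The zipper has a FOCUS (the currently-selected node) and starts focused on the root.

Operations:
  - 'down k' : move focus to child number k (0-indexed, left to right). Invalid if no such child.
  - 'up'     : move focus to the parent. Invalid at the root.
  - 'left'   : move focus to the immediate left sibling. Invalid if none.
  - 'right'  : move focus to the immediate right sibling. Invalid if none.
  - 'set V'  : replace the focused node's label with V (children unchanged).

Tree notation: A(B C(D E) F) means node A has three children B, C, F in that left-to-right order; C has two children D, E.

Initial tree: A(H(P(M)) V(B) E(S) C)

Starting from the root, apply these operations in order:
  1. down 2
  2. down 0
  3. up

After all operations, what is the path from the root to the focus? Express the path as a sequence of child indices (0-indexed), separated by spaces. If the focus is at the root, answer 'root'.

Step 1 (down 2): focus=E path=2 depth=1 children=['S'] left=['H', 'V'] right=['C'] parent=A
Step 2 (down 0): focus=S path=2/0 depth=2 children=[] left=[] right=[] parent=E
Step 3 (up): focus=E path=2 depth=1 children=['S'] left=['H', 'V'] right=['C'] parent=A

Answer: 2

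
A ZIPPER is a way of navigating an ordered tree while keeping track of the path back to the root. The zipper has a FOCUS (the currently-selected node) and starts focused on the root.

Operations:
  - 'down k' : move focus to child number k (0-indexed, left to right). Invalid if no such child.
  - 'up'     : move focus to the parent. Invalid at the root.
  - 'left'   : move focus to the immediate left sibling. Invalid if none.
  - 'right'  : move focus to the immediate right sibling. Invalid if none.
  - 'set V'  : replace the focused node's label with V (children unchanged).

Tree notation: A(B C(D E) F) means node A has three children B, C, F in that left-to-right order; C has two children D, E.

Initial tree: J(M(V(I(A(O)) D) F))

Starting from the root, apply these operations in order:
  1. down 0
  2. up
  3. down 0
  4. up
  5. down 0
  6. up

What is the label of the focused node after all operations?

Answer: J

Derivation:
Step 1 (down 0): focus=M path=0 depth=1 children=['V', 'F'] left=[] right=[] parent=J
Step 2 (up): focus=J path=root depth=0 children=['M'] (at root)
Step 3 (down 0): focus=M path=0 depth=1 children=['V', 'F'] left=[] right=[] parent=J
Step 4 (up): focus=J path=root depth=0 children=['M'] (at root)
Step 5 (down 0): focus=M path=0 depth=1 children=['V', 'F'] left=[] right=[] parent=J
Step 6 (up): focus=J path=root depth=0 children=['M'] (at root)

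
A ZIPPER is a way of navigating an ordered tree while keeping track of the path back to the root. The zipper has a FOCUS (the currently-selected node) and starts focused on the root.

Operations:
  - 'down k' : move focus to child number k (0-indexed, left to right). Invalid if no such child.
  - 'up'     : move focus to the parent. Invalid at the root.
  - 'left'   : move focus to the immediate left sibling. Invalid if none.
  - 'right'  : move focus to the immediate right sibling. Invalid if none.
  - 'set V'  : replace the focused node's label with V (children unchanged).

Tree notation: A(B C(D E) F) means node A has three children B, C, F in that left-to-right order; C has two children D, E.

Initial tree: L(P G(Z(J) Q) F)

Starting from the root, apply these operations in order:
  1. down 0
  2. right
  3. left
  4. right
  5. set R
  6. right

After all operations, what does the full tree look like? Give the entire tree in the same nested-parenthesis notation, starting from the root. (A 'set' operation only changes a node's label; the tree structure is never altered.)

Step 1 (down 0): focus=P path=0 depth=1 children=[] left=[] right=['G', 'F'] parent=L
Step 2 (right): focus=G path=1 depth=1 children=['Z', 'Q'] left=['P'] right=['F'] parent=L
Step 3 (left): focus=P path=0 depth=1 children=[] left=[] right=['G', 'F'] parent=L
Step 4 (right): focus=G path=1 depth=1 children=['Z', 'Q'] left=['P'] right=['F'] parent=L
Step 5 (set R): focus=R path=1 depth=1 children=['Z', 'Q'] left=['P'] right=['F'] parent=L
Step 6 (right): focus=F path=2 depth=1 children=[] left=['P', 'R'] right=[] parent=L

Answer: L(P R(Z(J) Q) F)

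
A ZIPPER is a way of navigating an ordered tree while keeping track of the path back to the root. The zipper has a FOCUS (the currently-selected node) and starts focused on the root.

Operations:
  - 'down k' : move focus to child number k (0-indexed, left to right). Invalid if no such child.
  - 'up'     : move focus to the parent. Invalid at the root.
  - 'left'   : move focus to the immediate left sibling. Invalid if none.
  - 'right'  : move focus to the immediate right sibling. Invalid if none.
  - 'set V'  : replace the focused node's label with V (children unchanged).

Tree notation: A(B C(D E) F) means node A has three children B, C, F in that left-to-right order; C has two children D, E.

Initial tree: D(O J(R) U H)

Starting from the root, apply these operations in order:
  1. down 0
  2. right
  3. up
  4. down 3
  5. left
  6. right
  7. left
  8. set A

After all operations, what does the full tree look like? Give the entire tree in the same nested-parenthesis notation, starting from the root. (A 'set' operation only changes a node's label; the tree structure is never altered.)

Answer: D(O J(R) A H)

Derivation:
Step 1 (down 0): focus=O path=0 depth=1 children=[] left=[] right=['J', 'U', 'H'] parent=D
Step 2 (right): focus=J path=1 depth=1 children=['R'] left=['O'] right=['U', 'H'] parent=D
Step 3 (up): focus=D path=root depth=0 children=['O', 'J', 'U', 'H'] (at root)
Step 4 (down 3): focus=H path=3 depth=1 children=[] left=['O', 'J', 'U'] right=[] parent=D
Step 5 (left): focus=U path=2 depth=1 children=[] left=['O', 'J'] right=['H'] parent=D
Step 6 (right): focus=H path=3 depth=1 children=[] left=['O', 'J', 'U'] right=[] parent=D
Step 7 (left): focus=U path=2 depth=1 children=[] left=['O', 'J'] right=['H'] parent=D
Step 8 (set A): focus=A path=2 depth=1 children=[] left=['O', 'J'] right=['H'] parent=D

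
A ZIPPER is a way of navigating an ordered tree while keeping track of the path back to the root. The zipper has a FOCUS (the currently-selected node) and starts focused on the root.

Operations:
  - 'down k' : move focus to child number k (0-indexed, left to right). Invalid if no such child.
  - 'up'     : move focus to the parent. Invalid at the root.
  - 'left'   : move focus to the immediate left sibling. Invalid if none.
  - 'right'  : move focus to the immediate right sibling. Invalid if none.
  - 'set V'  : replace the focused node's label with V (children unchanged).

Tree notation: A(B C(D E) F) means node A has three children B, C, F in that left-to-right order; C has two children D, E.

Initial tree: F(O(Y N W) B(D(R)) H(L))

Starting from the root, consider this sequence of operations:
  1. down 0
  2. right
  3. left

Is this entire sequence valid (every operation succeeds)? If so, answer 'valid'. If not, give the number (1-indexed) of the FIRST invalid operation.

Step 1 (down 0): focus=O path=0 depth=1 children=['Y', 'N', 'W'] left=[] right=['B', 'H'] parent=F
Step 2 (right): focus=B path=1 depth=1 children=['D'] left=['O'] right=['H'] parent=F
Step 3 (left): focus=O path=0 depth=1 children=['Y', 'N', 'W'] left=[] right=['B', 'H'] parent=F

Answer: valid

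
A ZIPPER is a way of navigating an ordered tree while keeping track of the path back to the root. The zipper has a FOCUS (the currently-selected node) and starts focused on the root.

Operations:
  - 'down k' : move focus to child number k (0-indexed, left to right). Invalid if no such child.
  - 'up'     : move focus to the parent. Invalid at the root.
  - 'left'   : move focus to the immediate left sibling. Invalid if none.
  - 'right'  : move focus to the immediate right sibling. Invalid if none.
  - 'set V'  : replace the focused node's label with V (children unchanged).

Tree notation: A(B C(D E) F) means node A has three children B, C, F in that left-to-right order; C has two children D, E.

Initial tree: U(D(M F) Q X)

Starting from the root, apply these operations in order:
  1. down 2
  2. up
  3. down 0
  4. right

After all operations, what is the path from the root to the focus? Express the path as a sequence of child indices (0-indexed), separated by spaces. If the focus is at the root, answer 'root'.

Step 1 (down 2): focus=X path=2 depth=1 children=[] left=['D', 'Q'] right=[] parent=U
Step 2 (up): focus=U path=root depth=0 children=['D', 'Q', 'X'] (at root)
Step 3 (down 0): focus=D path=0 depth=1 children=['M', 'F'] left=[] right=['Q', 'X'] parent=U
Step 4 (right): focus=Q path=1 depth=1 children=[] left=['D'] right=['X'] parent=U

Answer: 1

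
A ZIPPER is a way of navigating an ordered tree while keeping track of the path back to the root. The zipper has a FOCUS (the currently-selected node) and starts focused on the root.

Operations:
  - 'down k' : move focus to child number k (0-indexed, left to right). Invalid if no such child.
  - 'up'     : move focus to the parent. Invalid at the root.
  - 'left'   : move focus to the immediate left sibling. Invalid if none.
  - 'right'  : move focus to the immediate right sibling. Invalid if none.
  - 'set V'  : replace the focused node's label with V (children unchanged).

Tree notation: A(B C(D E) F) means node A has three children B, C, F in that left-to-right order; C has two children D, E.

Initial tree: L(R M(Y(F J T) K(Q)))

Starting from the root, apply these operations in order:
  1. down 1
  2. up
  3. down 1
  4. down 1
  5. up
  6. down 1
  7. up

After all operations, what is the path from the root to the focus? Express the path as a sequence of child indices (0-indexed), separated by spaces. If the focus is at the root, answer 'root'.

Step 1 (down 1): focus=M path=1 depth=1 children=['Y', 'K'] left=['R'] right=[] parent=L
Step 2 (up): focus=L path=root depth=0 children=['R', 'M'] (at root)
Step 3 (down 1): focus=M path=1 depth=1 children=['Y', 'K'] left=['R'] right=[] parent=L
Step 4 (down 1): focus=K path=1/1 depth=2 children=['Q'] left=['Y'] right=[] parent=M
Step 5 (up): focus=M path=1 depth=1 children=['Y', 'K'] left=['R'] right=[] parent=L
Step 6 (down 1): focus=K path=1/1 depth=2 children=['Q'] left=['Y'] right=[] parent=M
Step 7 (up): focus=M path=1 depth=1 children=['Y', 'K'] left=['R'] right=[] parent=L

Answer: 1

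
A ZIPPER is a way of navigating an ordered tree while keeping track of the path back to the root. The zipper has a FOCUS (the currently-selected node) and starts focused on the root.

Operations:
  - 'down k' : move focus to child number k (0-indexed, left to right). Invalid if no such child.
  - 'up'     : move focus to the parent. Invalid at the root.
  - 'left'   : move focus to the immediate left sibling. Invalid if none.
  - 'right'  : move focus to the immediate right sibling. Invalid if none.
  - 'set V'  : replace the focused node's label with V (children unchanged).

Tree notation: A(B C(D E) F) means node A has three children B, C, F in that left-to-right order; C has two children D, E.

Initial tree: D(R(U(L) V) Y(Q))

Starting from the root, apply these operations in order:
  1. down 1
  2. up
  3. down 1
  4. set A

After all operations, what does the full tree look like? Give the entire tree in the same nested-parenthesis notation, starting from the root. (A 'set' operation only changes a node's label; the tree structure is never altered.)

Step 1 (down 1): focus=Y path=1 depth=1 children=['Q'] left=['R'] right=[] parent=D
Step 2 (up): focus=D path=root depth=0 children=['R', 'Y'] (at root)
Step 3 (down 1): focus=Y path=1 depth=1 children=['Q'] left=['R'] right=[] parent=D
Step 4 (set A): focus=A path=1 depth=1 children=['Q'] left=['R'] right=[] parent=D

Answer: D(R(U(L) V) A(Q))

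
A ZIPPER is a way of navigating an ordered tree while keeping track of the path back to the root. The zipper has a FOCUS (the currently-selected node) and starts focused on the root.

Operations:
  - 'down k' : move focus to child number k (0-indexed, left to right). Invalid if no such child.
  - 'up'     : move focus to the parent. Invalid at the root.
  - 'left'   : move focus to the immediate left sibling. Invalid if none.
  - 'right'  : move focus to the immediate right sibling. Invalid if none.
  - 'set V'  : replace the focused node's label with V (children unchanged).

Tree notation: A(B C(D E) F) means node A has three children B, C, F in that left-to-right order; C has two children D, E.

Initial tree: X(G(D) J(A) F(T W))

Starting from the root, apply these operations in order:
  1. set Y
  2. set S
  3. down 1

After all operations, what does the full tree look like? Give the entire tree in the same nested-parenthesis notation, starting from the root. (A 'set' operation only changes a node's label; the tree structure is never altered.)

Step 1 (set Y): focus=Y path=root depth=0 children=['G', 'J', 'F'] (at root)
Step 2 (set S): focus=S path=root depth=0 children=['G', 'J', 'F'] (at root)
Step 3 (down 1): focus=J path=1 depth=1 children=['A'] left=['G'] right=['F'] parent=S

Answer: S(G(D) J(A) F(T W))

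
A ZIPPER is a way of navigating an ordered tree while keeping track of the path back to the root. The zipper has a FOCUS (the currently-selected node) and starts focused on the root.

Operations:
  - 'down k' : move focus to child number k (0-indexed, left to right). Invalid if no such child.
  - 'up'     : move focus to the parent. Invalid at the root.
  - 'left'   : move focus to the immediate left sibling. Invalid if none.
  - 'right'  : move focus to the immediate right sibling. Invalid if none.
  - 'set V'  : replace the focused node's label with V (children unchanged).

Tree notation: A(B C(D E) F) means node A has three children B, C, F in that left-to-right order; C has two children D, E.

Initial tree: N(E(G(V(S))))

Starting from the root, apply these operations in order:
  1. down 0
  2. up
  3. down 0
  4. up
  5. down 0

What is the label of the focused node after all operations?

Answer: E

Derivation:
Step 1 (down 0): focus=E path=0 depth=1 children=['G'] left=[] right=[] parent=N
Step 2 (up): focus=N path=root depth=0 children=['E'] (at root)
Step 3 (down 0): focus=E path=0 depth=1 children=['G'] left=[] right=[] parent=N
Step 4 (up): focus=N path=root depth=0 children=['E'] (at root)
Step 5 (down 0): focus=E path=0 depth=1 children=['G'] left=[] right=[] parent=N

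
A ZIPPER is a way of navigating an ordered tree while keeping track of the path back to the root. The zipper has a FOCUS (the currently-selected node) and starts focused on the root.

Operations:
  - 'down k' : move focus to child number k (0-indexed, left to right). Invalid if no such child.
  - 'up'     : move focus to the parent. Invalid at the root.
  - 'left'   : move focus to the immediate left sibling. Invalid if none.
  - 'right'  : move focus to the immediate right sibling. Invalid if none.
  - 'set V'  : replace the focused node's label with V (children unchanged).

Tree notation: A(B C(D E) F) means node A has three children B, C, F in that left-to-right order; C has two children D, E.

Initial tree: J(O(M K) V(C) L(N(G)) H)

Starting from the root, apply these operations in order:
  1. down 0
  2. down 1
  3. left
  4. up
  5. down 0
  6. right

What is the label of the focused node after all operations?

Answer: K

Derivation:
Step 1 (down 0): focus=O path=0 depth=1 children=['M', 'K'] left=[] right=['V', 'L', 'H'] parent=J
Step 2 (down 1): focus=K path=0/1 depth=2 children=[] left=['M'] right=[] parent=O
Step 3 (left): focus=M path=0/0 depth=2 children=[] left=[] right=['K'] parent=O
Step 4 (up): focus=O path=0 depth=1 children=['M', 'K'] left=[] right=['V', 'L', 'H'] parent=J
Step 5 (down 0): focus=M path=0/0 depth=2 children=[] left=[] right=['K'] parent=O
Step 6 (right): focus=K path=0/1 depth=2 children=[] left=['M'] right=[] parent=O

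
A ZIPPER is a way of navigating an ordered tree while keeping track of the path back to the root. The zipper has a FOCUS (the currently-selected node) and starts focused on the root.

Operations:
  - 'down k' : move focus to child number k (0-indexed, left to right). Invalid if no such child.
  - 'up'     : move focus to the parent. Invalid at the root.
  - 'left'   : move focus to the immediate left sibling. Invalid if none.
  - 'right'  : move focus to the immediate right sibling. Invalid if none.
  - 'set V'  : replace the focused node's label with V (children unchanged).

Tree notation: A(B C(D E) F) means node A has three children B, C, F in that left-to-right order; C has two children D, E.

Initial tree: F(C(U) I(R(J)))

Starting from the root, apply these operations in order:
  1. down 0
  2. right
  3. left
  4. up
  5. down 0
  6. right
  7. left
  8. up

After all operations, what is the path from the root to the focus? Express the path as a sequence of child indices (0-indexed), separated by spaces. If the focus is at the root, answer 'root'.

Step 1 (down 0): focus=C path=0 depth=1 children=['U'] left=[] right=['I'] parent=F
Step 2 (right): focus=I path=1 depth=1 children=['R'] left=['C'] right=[] parent=F
Step 3 (left): focus=C path=0 depth=1 children=['U'] left=[] right=['I'] parent=F
Step 4 (up): focus=F path=root depth=0 children=['C', 'I'] (at root)
Step 5 (down 0): focus=C path=0 depth=1 children=['U'] left=[] right=['I'] parent=F
Step 6 (right): focus=I path=1 depth=1 children=['R'] left=['C'] right=[] parent=F
Step 7 (left): focus=C path=0 depth=1 children=['U'] left=[] right=['I'] parent=F
Step 8 (up): focus=F path=root depth=0 children=['C', 'I'] (at root)

Answer: root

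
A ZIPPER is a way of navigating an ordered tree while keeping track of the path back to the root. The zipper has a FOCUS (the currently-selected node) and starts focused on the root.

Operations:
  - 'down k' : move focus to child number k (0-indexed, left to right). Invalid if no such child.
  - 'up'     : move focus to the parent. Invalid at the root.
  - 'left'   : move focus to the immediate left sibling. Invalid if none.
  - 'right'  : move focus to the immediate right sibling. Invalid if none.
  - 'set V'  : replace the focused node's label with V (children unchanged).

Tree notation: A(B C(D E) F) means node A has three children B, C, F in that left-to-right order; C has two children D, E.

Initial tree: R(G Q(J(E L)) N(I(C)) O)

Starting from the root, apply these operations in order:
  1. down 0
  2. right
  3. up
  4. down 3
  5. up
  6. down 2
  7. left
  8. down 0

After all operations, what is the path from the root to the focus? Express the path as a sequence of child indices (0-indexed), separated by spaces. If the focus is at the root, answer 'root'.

Step 1 (down 0): focus=G path=0 depth=1 children=[] left=[] right=['Q', 'N', 'O'] parent=R
Step 2 (right): focus=Q path=1 depth=1 children=['J'] left=['G'] right=['N', 'O'] parent=R
Step 3 (up): focus=R path=root depth=0 children=['G', 'Q', 'N', 'O'] (at root)
Step 4 (down 3): focus=O path=3 depth=1 children=[] left=['G', 'Q', 'N'] right=[] parent=R
Step 5 (up): focus=R path=root depth=0 children=['G', 'Q', 'N', 'O'] (at root)
Step 6 (down 2): focus=N path=2 depth=1 children=['I'] left=['G', 'Q'] right=['O'] parent=R
Step 7 (left): focus=Q path=1 depth=1 children=['J'] left=['G'] right=['N', 'O'] parent=R
Step 8 (down 0): focus=J path=1/0 depth=2 children=['E', 'L'] left=[] right=[] parent=Q

Answer: 1 0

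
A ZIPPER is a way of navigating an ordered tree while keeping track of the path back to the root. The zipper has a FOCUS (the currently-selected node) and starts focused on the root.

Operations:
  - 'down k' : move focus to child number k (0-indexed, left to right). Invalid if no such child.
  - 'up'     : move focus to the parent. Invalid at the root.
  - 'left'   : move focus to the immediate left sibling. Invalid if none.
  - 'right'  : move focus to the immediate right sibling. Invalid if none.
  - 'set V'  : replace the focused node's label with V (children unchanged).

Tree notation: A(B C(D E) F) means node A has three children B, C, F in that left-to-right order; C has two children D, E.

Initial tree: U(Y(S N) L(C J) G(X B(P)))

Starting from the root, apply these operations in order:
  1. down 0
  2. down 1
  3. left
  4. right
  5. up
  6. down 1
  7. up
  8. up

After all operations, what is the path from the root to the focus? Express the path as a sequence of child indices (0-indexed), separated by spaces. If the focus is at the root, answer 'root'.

Step 1 (down 0): focus=Y path=0 depth=1 children=['S', 'N'] left=[] right=['L', 'G'] parent=U
Step 2 (down 1): focus=N path=0/1 depth=2 children=[] left=['S'] right=[] parent=Y
Step 3 (left): focus=S path=0/0 depth=2 children=[] left=[] right=['N'] parent=Y
Step 4 (right): focus=N path=0/1 depth=2 children=[] left=['S'] right=[] parent=Y
Step 5 (up): focus=Y path=0 depth=1 children=['S', 'N'] left=[] right=['L', 'G'] parent=U
Step 6 (down 1): focus=N path=0/1 depth=2 children=[] left=['S'] right=[] parent=Y
Step 7 (up): focus=Y path=0 depth=1 children=['S', 'N'] left=[] right=['L', 'G'] parent=U
Step 8 (up): focus=U path=root depth=0 children=['Y', 'L', 'G'] (at root)

Answer: root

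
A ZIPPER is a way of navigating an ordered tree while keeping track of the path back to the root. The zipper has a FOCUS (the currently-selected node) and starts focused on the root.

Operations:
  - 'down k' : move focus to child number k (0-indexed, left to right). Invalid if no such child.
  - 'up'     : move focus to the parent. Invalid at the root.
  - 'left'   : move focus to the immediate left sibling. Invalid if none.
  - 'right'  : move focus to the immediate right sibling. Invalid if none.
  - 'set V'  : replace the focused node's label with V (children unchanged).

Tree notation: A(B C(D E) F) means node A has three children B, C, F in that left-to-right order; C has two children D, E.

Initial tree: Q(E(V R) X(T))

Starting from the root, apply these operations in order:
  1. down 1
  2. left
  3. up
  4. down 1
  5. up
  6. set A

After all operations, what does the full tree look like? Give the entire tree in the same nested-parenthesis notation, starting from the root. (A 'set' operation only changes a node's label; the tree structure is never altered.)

Answer: A(E(V R) X(T))

Derivation:
Step 1 (down 1): focus=X path=1 depth=1 children=['T'] left=['E'] right=[] parent=Q
Step 2 (left): focus=E path=0 depth=1 children=['V', 'R'] left=[] right=['X'] parent=Q
Step 3 (up): focus=Q path=root depth=0 children=['E', 'X'] (at root)
Step 4 (down 1): focus=X path=1 depth=1 children=['T'] left=['E'] right=[] parent=Q
Step 5 (up): focus=Q path=root depth=0 children=['E', 'X'] (at root)
Step 6 (set A): focus=A path=root depth=0 children=['E', 'X'] (at root)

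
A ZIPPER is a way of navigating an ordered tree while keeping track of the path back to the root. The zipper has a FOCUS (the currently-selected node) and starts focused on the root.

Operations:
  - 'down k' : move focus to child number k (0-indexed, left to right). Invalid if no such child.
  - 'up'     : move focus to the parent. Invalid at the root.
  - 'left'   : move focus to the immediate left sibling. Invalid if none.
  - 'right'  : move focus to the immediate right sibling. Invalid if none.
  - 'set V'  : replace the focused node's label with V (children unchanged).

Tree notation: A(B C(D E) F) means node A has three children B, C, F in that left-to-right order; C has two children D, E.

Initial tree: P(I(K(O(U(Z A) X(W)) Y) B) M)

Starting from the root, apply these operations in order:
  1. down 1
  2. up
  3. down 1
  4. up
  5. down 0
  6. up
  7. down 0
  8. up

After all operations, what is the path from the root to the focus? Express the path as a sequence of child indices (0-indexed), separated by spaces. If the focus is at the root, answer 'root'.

Step 1 (down 1): focus=M path=1 depth=1 children=[] left=['I'] right=[] parent=P
Step 2 (up): focus=P path=root depth=0 children=['I', 'M'] (at root)
Step 3 (down 1): focus=M path=1 depth=1 children=[] left=['I'] right=[] parent=P
Step 4 (up): focus=P path=root depth=0 children=['I', 'M'] (at root)
Step 5 (down 0): focus=I path=0 depth=1 children=['K', 'B'] left=[] right=['M'] parent=P
Step 6 (up): focus=P path=root depth=0 children=['I', 'M'] (at root)
Step 7 (down 0): focus=I path=0 depth=1 children=['K', 'B'] left=[] right=['M'] parent=P
Step 8 (up): focus=P path=root depth=0 children=['I', 'M'] (at root)

Answer: root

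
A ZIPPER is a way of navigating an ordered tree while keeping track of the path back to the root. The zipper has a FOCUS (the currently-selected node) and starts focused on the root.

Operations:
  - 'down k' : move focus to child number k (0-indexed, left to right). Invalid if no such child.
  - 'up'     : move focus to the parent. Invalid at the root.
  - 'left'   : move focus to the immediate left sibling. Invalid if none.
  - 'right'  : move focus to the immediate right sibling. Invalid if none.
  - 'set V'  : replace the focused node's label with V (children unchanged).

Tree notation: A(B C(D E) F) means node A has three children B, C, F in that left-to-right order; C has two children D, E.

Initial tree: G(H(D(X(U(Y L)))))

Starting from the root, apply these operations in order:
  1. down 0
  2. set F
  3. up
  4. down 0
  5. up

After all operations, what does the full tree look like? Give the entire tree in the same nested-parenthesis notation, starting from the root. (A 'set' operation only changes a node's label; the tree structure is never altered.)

Answer: G(F(D(X(U(Y L)))))

Derivation:
Step 1 (down 0): focus=H path=0 depth=1 children=['D'] left=[] right=[] parent=G
Step 2 (set F): focus=F path=0 depth=1 children=['D'] left=[] right=[] parent=G
Step 3 (up): focus=G path=root depth=0 children=['F'] (at root)
Step 4 (down 0): focus=F path=0 depth=1 children=['D'] left=[] right=[] parent=G
Step 5 (up): focus=G path=root depth=0 children=['F'] (at root)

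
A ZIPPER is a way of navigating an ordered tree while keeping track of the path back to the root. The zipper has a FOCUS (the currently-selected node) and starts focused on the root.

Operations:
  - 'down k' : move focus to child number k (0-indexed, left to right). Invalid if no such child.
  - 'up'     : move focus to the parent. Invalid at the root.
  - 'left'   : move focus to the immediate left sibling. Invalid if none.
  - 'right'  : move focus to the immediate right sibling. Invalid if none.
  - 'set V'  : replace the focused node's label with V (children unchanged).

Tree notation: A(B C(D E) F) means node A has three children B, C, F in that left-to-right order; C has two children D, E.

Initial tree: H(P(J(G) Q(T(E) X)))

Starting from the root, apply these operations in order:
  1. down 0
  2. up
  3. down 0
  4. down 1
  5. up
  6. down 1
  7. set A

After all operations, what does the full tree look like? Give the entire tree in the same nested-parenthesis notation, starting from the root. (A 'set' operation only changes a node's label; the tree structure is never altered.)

Answer: H(P(J(G) A(T(E) X)))

Derivation:
Step 1 (down 0): focus=P path=0 depth=1 children=['J', 'Q'] left=[] right=[] parent=H
Step 2 (up): focus=H path=root depth=0 children=['P'] (at root)
Step 3 (down 0): focus=P path=0 depth=1 children=['J', 'Q'] left=[] right=[] parent=H
Step 4 (down 1): focus=Q path=0/1 depth=2 children=['T', 'X'] left=['J'] right=[] parent=P
Step 5 (up): focus=P path=0 depth=1 children=['J', 'Q'] left=[] right=[] parent=H
Step 6 (down 1): focus=Q path=0/1 depth=2 children=['T', 'X'] left=['J'] right=[] parent=P
Step 7 (set A): focus=A path=0/1 depth=2 children=['T', 'X'] left=['J'] right=[] parent=P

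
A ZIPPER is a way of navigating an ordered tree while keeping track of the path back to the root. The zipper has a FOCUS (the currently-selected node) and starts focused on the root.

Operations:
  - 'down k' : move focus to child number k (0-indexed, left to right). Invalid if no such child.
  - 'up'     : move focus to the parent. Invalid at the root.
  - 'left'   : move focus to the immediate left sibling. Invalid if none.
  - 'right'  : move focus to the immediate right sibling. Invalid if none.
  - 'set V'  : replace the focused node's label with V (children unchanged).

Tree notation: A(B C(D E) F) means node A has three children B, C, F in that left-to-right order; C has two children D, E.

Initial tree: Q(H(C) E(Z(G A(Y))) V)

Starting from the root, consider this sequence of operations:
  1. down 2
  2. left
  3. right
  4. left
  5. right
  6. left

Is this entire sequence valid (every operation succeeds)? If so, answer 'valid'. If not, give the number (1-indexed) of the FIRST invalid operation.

Step 1 (down 2): focus=V path=2 depth=1 children=[] left=['H', 'E'] right=[] parent=Q
Step 2 (left): focus=E path=1 depth=1 children=['Z'] left=['H'] right=['V'] parent=Q
Step 3 (right): focus=V path=2 depth=1 children=[] left=['H', 'E'] right=[] parent=Q
Step 4 (left): focus=E path=1 depth=1 children=['Z'] left=['H'] right=['V'] parent=Q
Step 5 (right): focus=V path=2 depth=1 children=[] left=['H', 'E'] right=[] parent=Q
Step 6 (left): focus=E path=1 depth=1 children=['Z'] left=['H'] right=['V'] parent=Q

Answer: valid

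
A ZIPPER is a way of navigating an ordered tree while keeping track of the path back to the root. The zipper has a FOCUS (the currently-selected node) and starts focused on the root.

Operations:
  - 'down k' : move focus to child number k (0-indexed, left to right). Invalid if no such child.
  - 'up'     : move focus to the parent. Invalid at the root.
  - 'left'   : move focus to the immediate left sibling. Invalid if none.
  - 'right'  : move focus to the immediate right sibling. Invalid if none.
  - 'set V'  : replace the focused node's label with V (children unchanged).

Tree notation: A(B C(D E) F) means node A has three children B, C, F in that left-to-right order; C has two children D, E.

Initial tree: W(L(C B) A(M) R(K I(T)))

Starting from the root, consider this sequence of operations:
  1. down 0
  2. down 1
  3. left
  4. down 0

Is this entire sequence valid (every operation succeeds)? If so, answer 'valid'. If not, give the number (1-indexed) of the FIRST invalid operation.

Answer: 4

Derivation:
Step 1 (down 0): focus=L path=0 depth=1 children=['C', 'B'] left=[] right=['A', 'R'] parent=W
Step 2 (down 1): focus=B path=0/1 depth=2 children=[] left=['C'] right=[] parent=L
Step 3 (left): focus=C path=0/0 depth=2 children=[] left=[] right=['B'] parent=L
Step 4 (down 0): INVALID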